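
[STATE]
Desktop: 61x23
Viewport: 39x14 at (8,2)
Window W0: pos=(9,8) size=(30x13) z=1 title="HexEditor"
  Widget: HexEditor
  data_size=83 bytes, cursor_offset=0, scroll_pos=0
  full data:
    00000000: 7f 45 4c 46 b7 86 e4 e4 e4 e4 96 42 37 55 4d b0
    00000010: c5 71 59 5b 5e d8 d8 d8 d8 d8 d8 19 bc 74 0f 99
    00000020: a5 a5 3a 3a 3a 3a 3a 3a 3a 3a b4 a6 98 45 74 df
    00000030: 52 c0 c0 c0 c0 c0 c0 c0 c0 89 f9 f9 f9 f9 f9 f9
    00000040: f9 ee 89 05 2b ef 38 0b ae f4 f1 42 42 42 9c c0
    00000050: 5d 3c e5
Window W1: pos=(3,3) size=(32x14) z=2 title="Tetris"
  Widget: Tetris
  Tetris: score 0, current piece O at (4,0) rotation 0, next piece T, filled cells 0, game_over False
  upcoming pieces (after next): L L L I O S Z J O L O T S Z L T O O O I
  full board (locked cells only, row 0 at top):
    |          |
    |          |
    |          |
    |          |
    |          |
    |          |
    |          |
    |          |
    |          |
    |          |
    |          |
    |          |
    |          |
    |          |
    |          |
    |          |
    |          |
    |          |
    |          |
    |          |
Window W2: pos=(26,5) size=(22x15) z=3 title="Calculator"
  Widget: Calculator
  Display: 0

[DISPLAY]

                                       
━━━━━━━━━━━━━━━━━━━━━━━━━━┓            
ris                       ┃            
──────────────────┏━━━━━━━━━━━━━━━━━━━━
      │Next:      ┃ Calculator         
      │ ▒         ┠────────────────────
      │▒▒▒        ┃                   0
      │           ┃┌───┬───┬───┬───┐   
      │           ┃│ 7 │ 8 │ 9 │ ÷ │   
      │           ┃├───┼───┼───┼───┤   
      │Score:     ┃│ 4 │ 5 │ 6 │ × │   
      │0          ┃├───┼───┼───┼───┤   
      │           ┃│ 1 │ 2 │ 3 │ - │   
      │           ┃├───┼───┼───┼───┤   


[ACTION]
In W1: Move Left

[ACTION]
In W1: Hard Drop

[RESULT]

                                       
━━━━━━━━━━━━━━━━━━━━━━━━━━┓            
ris                       ┃            
──────────────────┏━━━━━━━━━━━━━━━━━━━━
      │Next:      ┃ Calculator         
      │  ▒        ┠────────────────────
      │▒▒▒        ┃                   0
      │           ┃┌───┬───┬───┬───┐   
      │           ┃│ 7 │ 8 │ 9 │ ÷ │   
      │           ┃├───┼───┼───┼───┤   
      │Score:     ┃│ 4 │ 5 │ 6 │ × │   
      │0          ┃├───┼───┼───┼───┤   
▓     │           ┃│ 1 │ 2 │ 3 │ - │   
▓     │           ┃├───┼───┼───┼───┤   


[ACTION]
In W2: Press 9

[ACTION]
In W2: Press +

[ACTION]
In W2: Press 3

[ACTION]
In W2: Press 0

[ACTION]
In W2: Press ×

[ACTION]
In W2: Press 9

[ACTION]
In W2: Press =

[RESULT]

                                       
━━━━━━━━━━━━━━━━━━━━━━━━━━┓            
ris                       ┃            
──────────────────┏━━━━━━━━━━━━━━━━━━━━
      │Next:      ┃ Calculator         
      │  ▒        ┠────────────────────
      │▒▒▒        ┃                 351
      │           ┃┌───┬───┬───┬───┐   
      │           ┃│ 7 │ 8 │ 9 │ ÷ │   
      │           ┃├───┼───┼───┼───┤   
      │Score:     ┃│ 4 │ 5 │ 6 │ × │   
      │0          ┃├───┼───┼───┼───┤   
▓     │           ┃│ 1 │ 2 │ 3 │ - │   
▓     │           ┃├───┼───┼───┼───┤   


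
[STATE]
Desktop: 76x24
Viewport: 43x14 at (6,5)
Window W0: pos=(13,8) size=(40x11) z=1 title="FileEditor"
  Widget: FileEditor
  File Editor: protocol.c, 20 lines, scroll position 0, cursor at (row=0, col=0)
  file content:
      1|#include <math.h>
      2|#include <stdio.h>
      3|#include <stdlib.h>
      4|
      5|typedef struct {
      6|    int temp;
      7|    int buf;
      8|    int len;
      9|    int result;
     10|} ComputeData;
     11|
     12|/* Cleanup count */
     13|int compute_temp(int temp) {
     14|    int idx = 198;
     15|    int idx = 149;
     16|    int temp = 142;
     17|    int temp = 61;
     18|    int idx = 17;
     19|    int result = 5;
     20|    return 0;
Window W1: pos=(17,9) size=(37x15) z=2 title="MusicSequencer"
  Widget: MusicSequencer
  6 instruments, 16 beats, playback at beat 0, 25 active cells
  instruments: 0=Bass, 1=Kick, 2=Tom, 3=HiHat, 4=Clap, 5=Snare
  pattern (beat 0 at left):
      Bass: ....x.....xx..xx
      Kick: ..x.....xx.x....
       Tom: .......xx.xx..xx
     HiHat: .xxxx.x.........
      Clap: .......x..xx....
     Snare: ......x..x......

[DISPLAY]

                                           
                                           
                                           
       ┏━━━━━━━━━━━━━━━━━━━━━━━━━━━━━━━━━━━
       ┃ Fi┏━━━━━━━━━━━━━━━━━━━━━━━━━━━━━━━
       ┠───┃ MusicSequencer                
       ┃█in┠───────────────────────────────
       ┃#in┃      ▼123456789012345         
       ┃#in┃  Bass····█·····██··██         
       ┃   ┃  Kick··█·····██·█····         
       ┃typ┃   Tom·······██·██··██         
       ┃   ┃ HiHat·████·█·········         
       ┃   ┃  Clap·······█··██····         
       ┗━━━┃ Snare······█··█······         


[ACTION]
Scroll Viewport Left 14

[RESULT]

                                           
                                           
                                           
             ┏━━━━━━━━━━━━━━━━━━━━━━━━━━━━━
             ┃ Fi┏━━━━━━━━━━━━━━━━━━━━━━━━━
             ┠───┃ MusicSequencer          
             ┃█in┠─────────────────────────
             ┃#in┃      ▼123456789012345   
             ┃#in┃  Bass····█·····██··██   
             ┃   ┃  Kick··█·····██·█····   
             ┃typ┃   Tom·······██·██··██   
             ┃   ┃ HiHat·████·█·········   
             ┃   ┃  Clap·······█··██····   
             ┗━━━┃ Snare······█··█······   


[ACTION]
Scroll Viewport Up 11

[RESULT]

                                           
                                           
                                           
                                           
                                           
                                           
                                           
                                           
             ┏━━━━━━━━━━━━━━━━━━━━━━━━━━━━━
             ┃ Fi┏━━━━━━━━━━━━━━━━━━━━━━━━━
             ┠───┃ MusicSequencer          
             ┃█in┠─────────────────────────
             ┃#in┃      ▼123456789012345   
             ┃#in┃  Bass····█·····██··██   


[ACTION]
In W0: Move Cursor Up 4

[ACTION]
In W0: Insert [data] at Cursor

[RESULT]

                                           
                                           
                                           
                                           
                                           
                                           
                                           
                                           
             ┏━━━━━━━━━━━━━━━━━━━━━━━━━━━━━
             ┃ Fi┏━━━━━━━━━━━━━━━━━━━━━━━━━
             ┠───┃ MusicSequencer          
             ┃dat┠─────────────────────────
             ┃#in┃      ▼123456789012345   
             ┃#in┃  Bass····█·····██··██   


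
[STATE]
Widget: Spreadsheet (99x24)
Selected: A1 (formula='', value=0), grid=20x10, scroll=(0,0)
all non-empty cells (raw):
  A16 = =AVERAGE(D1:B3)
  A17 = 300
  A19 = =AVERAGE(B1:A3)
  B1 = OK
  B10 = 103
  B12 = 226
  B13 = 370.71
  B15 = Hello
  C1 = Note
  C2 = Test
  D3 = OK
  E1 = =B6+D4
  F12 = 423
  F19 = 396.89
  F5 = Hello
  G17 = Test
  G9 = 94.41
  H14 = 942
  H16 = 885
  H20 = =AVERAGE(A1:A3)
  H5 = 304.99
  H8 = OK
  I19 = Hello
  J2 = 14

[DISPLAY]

A1:                                                                                                
       A       B       C       D       E       F       G       H       I       J                   
---------------------------------------------------------------------------------------------------
  1      [0]OK      Note           0       0       0       0       0       0       0               
  2        0       0Test           0       0       0       0       0       0      14               
  3        0       0       0OK             0       0       0       0       0       0               
  4        0       0       0       0       0       0       0       0       0       0               
  5        0       0       0       0       0Hello          0  304.99       0       0               
  6        0       0       0       0       0       0       0       0       0       0               
  7        0       0       0       0       0       0       0       0       0       0               
  8        0       0       0       0       0       0       0OK             0       0               
  9        0       0       0       0       0       0   94.41       0       0       0               
 10        0     103       0       0       0       0       0       0       0       0               
 11        0       0       0       0       0       0       0       0       0       0               
 12        0     226       0       0       0     423       0       0       0       0               
 13        0  370.71       0       0       0       0       0       0       0       0               
 14        0       0       0       0       0       0       0     942       0       0               
 15        0Hello          0       0       0       0       0       0       0       0               
 16        0       0       0       0       0       0       0     885       0       0               
 17      300       0       0       0       0       0Test           0       0       0               
 18        0       0       0       0       0       0       0       0       0       0               
 19        0       0       0       0       0  396.89       0       0Hello          0               
 20        0       0       0       0       0       0       0       0       0       0               
                                                                                                   


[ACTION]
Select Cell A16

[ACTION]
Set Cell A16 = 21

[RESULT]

A16: 21                                                                                            
       A       B       C       D       E       F       G       H       I       J                   
---------------------------------------------------------------------------------------------------
  1        0OK      Note           0       0       0       0       0       0       0               
  2        0       0Test           0       0       0       0       0       0      14               
  3        0       0       0OK             0       0       0       0       0       0               
  4        0       0       0       0       0       0       0       0       0       0               
  5        0       0       0       0       0Hello          0  304.99       0       0               
  6        0       0       0       0       0       0       0       0       0       0               
  7        0       0       0       0       0       0       0       0       0       0               
  8        0       0       0       0       0       0       0OK             0       0               
  9        0       0       0       0       0       0   94.41       0       0       0               
 10        0     103       0       0       0       0       0       0       0       0               
 11        0       0       0       0       0       0       0       0       0       0               
 12        0     226       0       0       0     423       0       0       0       0               
 13        0  370.71       0       0       0       0       0       0       0       0               
 14        0       0       0       0       0       0       0     942       0       0               
 15        0Hello          0       0       0       0       0       0       0       0               
 16     [21]       0       0       0       0       0       0     885       0       0               
 17      300       0       0       0       0       0Test           0       0       0               
 18        0       0       0       0       0       0       0       0       0       0               
 19        0       0       0       0       0  396.89       0       0Hello          0               
 20        0       0       0       0       0       0       0       0       0       0               
                                                                                                   


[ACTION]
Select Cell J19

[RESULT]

J19:                                                                                               
       A       B       C       D       E       F       G       H       I       J                   
---------------------------------------------------------------------------------------------------
  1        0OK      Note           0       0       0       0       0       0       0               
  2        0       0Test           0       0       0       0       0       0      14               
  3        0       0       0OK             0       0       0       0       0       0               
  4        0       0       0       0       0       0       0       0       0       0               
  5        0       0       0       0       0Hello          0  304.99       0       0               
  6        0       0       0       0       0       0       0       0       0       0               
  7        0       0       0       0       0       0       0       0       0       0               
  8        0       0       0       0       0       0       0OK             0       0               
  9        0       0       0       0       0       0   94.41       0       0       0               
 10        0     103       0       0       0       0       0       0       0       0               
 11        0       0       0       0       0       0       0       0       0       0               
 12        0     226       0       0       0     423       0       0       0       0               
 13        0  370.71       0       0       0       0       0       0       0       0               
 14        0       0       0       0       0       0       0     942       0       0               
 15        0Hello          0       0       0       0       0       0       0       0               
 16       21       0       0       0       0       0       0     885       0       0               
 17      300       0       0       0       0       0Test           0       0       0               
 18        0       0       0       0       0       0       0       0       0       0               
 19        0       0       0       0       0  396.89       0       0Hello        [0]               
 20        0       0       0       0       0       0       0       0       0       0               
                                                                                                   


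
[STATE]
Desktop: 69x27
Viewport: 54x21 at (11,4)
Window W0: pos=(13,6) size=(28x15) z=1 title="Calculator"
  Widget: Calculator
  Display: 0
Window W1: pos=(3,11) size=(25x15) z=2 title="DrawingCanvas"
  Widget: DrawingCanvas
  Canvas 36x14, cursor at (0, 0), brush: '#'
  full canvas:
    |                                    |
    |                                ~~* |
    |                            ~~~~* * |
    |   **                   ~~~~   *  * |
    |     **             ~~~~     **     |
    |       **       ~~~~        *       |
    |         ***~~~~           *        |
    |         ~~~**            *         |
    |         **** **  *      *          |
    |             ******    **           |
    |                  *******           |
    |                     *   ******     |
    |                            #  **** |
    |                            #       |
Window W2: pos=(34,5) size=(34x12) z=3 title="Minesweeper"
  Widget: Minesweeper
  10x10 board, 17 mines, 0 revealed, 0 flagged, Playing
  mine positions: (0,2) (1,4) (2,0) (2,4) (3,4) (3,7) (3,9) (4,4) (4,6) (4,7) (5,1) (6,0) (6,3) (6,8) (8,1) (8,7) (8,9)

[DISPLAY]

                                                      
                       ┏━━━━━━━━━━━━━━━━━━━━━━━━━━━━━━
  ┏━━━━━━━━━━━━━━━━━━━━┃ Minesweeper                  
  ┃ Calculator         ┠──────────────────────────────
  ┠────────────────────┃■■■■■■■■■■                    
  ┃                    ┃■■■■■■■■■■                    
  ┃┌───┬───┬───┬───┐   ┃■■■■■■■■■■                    
━━━━━━━━━━━━━━━━┓÷ │   ┃■■■■■■■■■■                    
gCanvas         ┃──┤   ┃■■■■■■■■■■                    
────────────────┨× │   ┃■■■■■■■■■■                    
                ┃──┤   ┃■■■■■■■■■■                    
                ┃- │   ┃■■■■■■■■■■                    
                ┃──┤   ┗━━━━━━━━━━━━━━━━━━━━━━━━━━━━━━
                ┃+ │         ┃                        
             ~~~┃──┤         ┃                        
**       ~~~~   ┃M+│         ┃                        
  ***~~~~       ┃━━━━━━━━━━━━┛                        
  ~~~**         ┃                                     
  **** **  *    ┃                                     
      ******    ┃                                     
           *****┃                                     


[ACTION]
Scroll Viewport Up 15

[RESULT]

                                                      
                                                      
                                                      
                                                      
                                                      
                       ┏━━━━━━━━━━━━━━━━━━━━━━━━━━━━━━
  ┏━━━━━━━━━━━━━━━━━━━━┃ Minesweeper                  
  ┃ Calculator         ┠──────────────────────────────
  ┠────────────────────┃■■■■■■■■■■                    
  ┃                    ┃■■■■■■■■■■                    
  ┃┌───┬───┬───┬───┐   ┃■■■■■■■■■■                    
━━━━━━━━━━━━━━━━┓÷ │   ┃■■■■■■■■■■                    
gCanvas         ┃──┤   ┃■■■■■■■■■■                    
────────────────┨× │   ┃■■■■■■■■■■                    
                ┃──┤   ┃■■■■■■■■■■                    
                ┃- │   ┃■■■■■■■■■■                    
                ┃──┤   ┗━━━━━━━━━━━━━━━━━━━━━━━━━━━━━━
                ┃+ │         ┃                        
             ~~~┃──┤         ┃                        
**       ~~~~   ┃M+│         ┃                        
  ***~~~~       ┃━━━━━━━━━━━━┛                        


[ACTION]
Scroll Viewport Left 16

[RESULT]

                                                      
                                                      
                                                      
                                                      
                                                      
                                  ┏━━━━━━━━━━━━━━━━━━━
             ┏━━━━━━━━━━━━━━━━━━━━┃ Minesweeper       
             ┃ Calculator         ┠───────────────────
             ┠────────────────────┃■■■■■■■■■■         
             ┃                    ┃■■■■■■■■■■         
             ┃┌───┬───┬───┬───┐   ┃■■■■■■■■■■         
   ┏━━━━━━━━━━━━━━━━━━━━━━━┓÷ │   ┃■■■■■■■■■■         
   ┃ DrawingCanvas         ┃──┤   ┃■■■■■■■■■■         
   ┠───────────────────────┨× │   ┃■■■■■■■■■■         
   ┃+                      ┃──┤   ┃■■■■■■■■■■         
   ┃                       ┃- │   ┃■■■■■■■■■■         
   ┃                       ┃──┤   ┗━━━━━━━━━━━━━━━━━━━
   ┃   **                  ┃+ │         ┃             
   ┃     **             ~~~┃──┤         ┃             
   ┃       **       ~~~~   ┃M+│         ┃             
   ┃         ***~~~~       ┃━━━━━━━━━━━━┛             


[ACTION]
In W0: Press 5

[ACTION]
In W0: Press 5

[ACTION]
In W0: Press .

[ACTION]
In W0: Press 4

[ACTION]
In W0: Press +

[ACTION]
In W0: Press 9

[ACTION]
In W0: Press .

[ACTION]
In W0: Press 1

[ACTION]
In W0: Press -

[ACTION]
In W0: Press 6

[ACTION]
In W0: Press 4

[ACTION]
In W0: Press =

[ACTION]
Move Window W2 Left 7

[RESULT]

                                                      
                                                      
                                                      
                                                      
                                                      
                           ┏━━━━━━━━━━━━━━━━━━━━━━━━━━
             ┏━━━━━━━━━━━━━┃ Minesweeper              
             ┃ Calculator  ┠──────────────────────────
             ┠─────────────┃■■■■■■■■■■                
             ┃             ┃■■■■■■■■■■                
             ┃┌───┬───┬───┬┃■■■■■■■■■■                
   ┏━━━━━━━━━━━━━━━━━━━━━━━┃■■■■■■■■■■                
   ┃ DrawingCanvas         ┃■■■■■■■■■■                
   ┠───────────────────────┃■■■■■■■■■■                
   ┃+                      ┃■■■■■■■■■■                
   ┃                       ┃■■■■■■■■■■                
   ┃                       ┗━━━━━━━━━━━━━━━━━━━━━━━━━━
   ┃   **                  ┃+ │         ┃             
   ┃     **             ~~~┃──┤         ┃             
   ┃       **       ~~~~   ┃M+│         ┃             
   ┃         ***~~~~       ┃━━━━━━━━━━━━┛             


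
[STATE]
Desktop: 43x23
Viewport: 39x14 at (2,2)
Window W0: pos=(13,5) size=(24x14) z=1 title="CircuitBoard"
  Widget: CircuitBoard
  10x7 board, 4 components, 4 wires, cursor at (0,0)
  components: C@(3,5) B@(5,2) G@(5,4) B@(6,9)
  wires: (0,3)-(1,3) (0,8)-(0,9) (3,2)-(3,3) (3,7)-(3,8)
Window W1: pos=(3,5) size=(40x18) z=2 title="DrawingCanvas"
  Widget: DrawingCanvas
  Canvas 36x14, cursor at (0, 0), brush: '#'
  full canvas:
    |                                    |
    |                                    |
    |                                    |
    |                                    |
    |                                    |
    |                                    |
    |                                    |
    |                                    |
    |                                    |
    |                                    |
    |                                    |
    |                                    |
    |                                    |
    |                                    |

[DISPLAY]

                                       
                                       
                                       
 ┏━━━━━━━━━━━━━━━━━━━━━━━━━━━━━━━━━━━━━
 ┃ DrawingCanvas                       
 ┠─────────────────────────────────────
 ┃+                                    
 ┃                                     
 ┃                                     
 ┃                                     
 ┃                                     
 ┃                                     
 ┃                                     
 ┃                                     


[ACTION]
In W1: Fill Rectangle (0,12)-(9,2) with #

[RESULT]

                                       
                                       
                                       
 ┏━━━━━━━━━━━━━━━━━━━━━━━━━━━━━━━━━━━━━
 ┃ DrawingCanvas                       
 ┠─────────────────────────────────────
 ┃+ ###########                        
 ┃  ###########                        
 ┃  ###########                        
 ┃  ###########                        
 ┃  ###########                        
 ┃  ###########                        
 ┃  ###########                        
 ┃  ###########                        


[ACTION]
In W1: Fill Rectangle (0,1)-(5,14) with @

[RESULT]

                                       
                                       
                                       
 ┏━━━━━━━━━━━━━━━━━━━━━━━━━━━━━━━━━━━━━
 ┃ DrawingCanvas                       
 ┠─────────────────────────────────────
 ┃+@@@@@@@@@@@@@@                      
 ┃ @@@@@@@@@@@@@@                      
 ┃ @@@@@@@@@@@@@@                      
 ┃ @@@@@@@@@@@@@@                      
 ┃ @@@@@@@@@@@@@@                      
 ┃ @@@@@@@@@@@@@@                      
 ┃  ###########                        
 ┃  ###########                        


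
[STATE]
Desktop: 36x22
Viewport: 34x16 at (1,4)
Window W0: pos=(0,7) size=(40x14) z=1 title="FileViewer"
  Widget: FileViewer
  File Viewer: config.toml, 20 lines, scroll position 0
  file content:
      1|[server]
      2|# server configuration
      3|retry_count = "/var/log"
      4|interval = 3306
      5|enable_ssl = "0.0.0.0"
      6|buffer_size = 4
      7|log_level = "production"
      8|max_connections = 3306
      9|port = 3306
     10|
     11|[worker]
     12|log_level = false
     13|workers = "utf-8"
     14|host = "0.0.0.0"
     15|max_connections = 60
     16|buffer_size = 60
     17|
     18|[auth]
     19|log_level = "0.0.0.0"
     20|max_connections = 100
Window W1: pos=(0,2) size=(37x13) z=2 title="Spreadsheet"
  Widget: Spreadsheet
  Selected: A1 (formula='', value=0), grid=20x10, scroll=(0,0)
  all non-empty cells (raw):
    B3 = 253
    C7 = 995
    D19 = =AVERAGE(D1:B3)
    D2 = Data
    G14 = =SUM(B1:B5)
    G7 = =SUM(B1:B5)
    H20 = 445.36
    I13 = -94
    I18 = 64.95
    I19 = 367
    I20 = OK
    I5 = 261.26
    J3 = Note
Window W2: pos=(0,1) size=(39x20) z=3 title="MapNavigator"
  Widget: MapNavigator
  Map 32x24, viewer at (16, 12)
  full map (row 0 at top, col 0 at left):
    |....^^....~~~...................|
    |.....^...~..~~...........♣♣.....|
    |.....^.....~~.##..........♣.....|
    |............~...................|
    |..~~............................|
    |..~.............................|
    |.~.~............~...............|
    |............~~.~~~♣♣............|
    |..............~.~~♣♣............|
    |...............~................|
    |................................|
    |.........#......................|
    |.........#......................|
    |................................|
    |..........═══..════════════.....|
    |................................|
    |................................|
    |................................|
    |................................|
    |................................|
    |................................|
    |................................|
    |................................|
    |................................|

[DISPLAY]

  ..~~............................
  ..~.............................
  .~.~............~...............
  ............~~.~~~♣♣............
  ..............~.~~♣♣............
  ...............~................
  ................................
  .........#......................
  .........#......@...............
  ................................
  ..........═══..════════════.....
  ................................
  ................................
  ................................
  ................................
  ................................


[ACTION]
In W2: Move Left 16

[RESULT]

                  ..~~............
                  ..~.............
                  .~.~............
                  ............~~.~
                  ..............~.
                  ...............~
                  ................
                  .........#......
                  @........#......
                  ................
                  ..........═══..═
                  ................
                  ................
                  ................
                  ................
                  ................


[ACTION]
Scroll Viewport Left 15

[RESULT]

┃                  ..~~...........
┃                  ..~............
┃                  .~.~...........
┃                  ............~~.
┃                  ..............~
┃                  ...............
┃                  ...............
┃                  .........#.....
┃                  @........#.....
┃                  ...............
┃                  ..........═══..
┃                  ...............
┃                  ...............
┃                  ...............
┃                  ...............
┃                  ...............


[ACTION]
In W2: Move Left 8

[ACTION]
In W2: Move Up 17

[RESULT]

┃                                 
┃                                 
┃                                 
┃                                 
┃                                 
┃                                 
┃                                 
┃                                 
┃                  @...^^....~~~..
┃                  .....^...~..~~.
┃                  .....^.....~~.#
┃                  ............~..
┃                  ..~~...........
┃                  ..~............
┃                  .~.~...........
┃                  ............~~.


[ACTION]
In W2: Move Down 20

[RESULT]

┃                  .........#.....
┃                  ...............
┃                  ..........═══..
┃                  ...............
┃                  ...............
┃                  ...............
┃                  ...............
┃                  ...............
┃                  @..............
┃                  ...............
┃                  ...............
┃                  ...............
┃                                 
┃                                 
┃                                 
┃                                 


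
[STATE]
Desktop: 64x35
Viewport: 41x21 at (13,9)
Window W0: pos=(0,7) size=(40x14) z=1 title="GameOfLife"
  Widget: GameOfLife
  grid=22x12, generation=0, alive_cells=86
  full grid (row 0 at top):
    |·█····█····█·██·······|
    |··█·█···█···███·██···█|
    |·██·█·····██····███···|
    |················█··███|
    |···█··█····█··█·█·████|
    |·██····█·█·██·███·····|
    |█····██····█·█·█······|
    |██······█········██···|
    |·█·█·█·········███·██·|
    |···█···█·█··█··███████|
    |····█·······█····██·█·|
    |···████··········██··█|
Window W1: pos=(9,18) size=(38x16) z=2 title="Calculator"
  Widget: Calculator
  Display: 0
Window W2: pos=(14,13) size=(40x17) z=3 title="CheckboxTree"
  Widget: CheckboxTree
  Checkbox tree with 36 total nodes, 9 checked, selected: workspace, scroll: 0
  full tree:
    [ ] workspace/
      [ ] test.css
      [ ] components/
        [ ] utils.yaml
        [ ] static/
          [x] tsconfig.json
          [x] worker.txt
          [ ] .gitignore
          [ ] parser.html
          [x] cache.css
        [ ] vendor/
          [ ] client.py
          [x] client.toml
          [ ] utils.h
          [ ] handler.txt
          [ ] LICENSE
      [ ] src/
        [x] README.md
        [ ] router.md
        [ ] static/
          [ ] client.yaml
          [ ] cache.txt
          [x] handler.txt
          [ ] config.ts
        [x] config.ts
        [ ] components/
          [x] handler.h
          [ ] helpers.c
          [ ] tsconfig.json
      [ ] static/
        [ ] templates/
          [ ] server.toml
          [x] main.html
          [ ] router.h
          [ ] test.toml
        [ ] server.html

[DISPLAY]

──────────────────────────┨              
                          ┃              
███·██···█                ┃              
····███···                ┃              
·┏━━━━━━━━━━━━━━━━━━━━━━━━━━━━━━━━━━━━━━┓
·┃ CheckboxTree                         ┃
█┠──────────────────────────────────────┨
·┃>[-] workspace/                       ┃
·┃   [ ] test.css                       ┃
━┃   [-] components/                    ┃
l┃     [ ] utils.yaml                   ┃
─┃     [-] static/                      ┃
 ┃       [x] tsconfig.json              ┃
─┃       [x] worker.txt                 ┃
 ┃       [ ] .gitignore                 ┃
─┃       [ ] parser.html                ┃
 ┃       [x] cache.css                  ┃
─┃     [-] vendor/                      ┃
 ┃       [ ] client.py                  ┃
─┃       [x] client.toml                ┃
 ┗━━━━━━━━━━━━━━━━━━━━━━━━━━━━━━━━━━━━━━┛


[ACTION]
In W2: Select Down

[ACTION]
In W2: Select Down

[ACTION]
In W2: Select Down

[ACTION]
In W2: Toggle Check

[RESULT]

──────────────────────────┨              
                          ┃              
███·██···█                ┃              
····███···                ┃              
·┏━━━━━━━━━━━━━━━━━━━━━━━━━━━━━━━━━━━━━━┓
·┃ CheckboxTree                         ┃
█┠──────────────────────────────────────┨
·┃ [-] workspace/                       ┃
·┃   [ ] test.css                       ┃
━┃   [-] components/                    ┃
l┃>    [x] utils.yaml                   ┃
─┃     [-] static/                      ┃
 ┃       [x] tsconfig.json              ┃
─┃       [x] worker.txt                 ┃
 ┃       [ ] .gitignore                 ┃
─┃       [ ] parser.html                ┃
 ┃       [x] cache.css                  ┃
─┃     [-] vendor/                      ┃
 ┃       [ ] client.py                  ┃
─┃       [x] client.toml                ┃
 ┗━━━━━━━━━━━━━━━━━━━━━━━━━━━━━━━━━━━━━━┛


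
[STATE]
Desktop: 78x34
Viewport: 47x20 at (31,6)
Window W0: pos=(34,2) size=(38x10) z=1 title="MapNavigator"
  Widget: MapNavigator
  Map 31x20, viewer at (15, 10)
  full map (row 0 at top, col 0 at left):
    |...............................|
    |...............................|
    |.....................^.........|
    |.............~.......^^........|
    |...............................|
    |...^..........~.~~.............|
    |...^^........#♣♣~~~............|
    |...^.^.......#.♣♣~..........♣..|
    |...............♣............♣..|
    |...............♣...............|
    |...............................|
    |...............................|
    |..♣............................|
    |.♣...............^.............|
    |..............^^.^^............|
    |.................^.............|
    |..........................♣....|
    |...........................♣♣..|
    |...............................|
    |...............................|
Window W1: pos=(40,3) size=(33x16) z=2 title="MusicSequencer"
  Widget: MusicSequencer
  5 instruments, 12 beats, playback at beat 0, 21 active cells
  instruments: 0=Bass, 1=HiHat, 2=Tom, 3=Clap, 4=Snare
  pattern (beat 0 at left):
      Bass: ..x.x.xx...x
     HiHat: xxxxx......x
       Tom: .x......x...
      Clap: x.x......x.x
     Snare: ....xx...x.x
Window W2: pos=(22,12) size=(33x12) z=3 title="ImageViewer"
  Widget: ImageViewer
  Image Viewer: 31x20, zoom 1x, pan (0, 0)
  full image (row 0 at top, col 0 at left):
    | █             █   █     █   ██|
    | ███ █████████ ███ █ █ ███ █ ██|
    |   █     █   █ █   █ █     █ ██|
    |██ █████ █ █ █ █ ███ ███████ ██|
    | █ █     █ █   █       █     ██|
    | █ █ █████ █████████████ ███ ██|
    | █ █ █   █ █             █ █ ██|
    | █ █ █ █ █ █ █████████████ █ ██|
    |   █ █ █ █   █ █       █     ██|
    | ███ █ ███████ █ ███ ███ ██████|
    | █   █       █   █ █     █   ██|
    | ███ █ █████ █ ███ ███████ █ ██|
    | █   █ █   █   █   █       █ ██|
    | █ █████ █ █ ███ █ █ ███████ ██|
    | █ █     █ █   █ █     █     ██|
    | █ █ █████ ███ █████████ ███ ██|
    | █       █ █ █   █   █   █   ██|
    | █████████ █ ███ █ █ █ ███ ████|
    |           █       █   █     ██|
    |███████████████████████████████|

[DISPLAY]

   ┃   ..┃      ▼12345678901             ┃     
   ┃   ..┃  Bass··█·█·██···█             ┃     
   ┃   ..┃ HiHat█████······█             ┃     
   ┃   ..┃   Tom·█······█···             ┃     
   ┃   ..┃  Clap█·█······█·█             ┃     
   ┗━━━━━┃ Snare····██···█·█             ┃     
━━━━━━━━━━━━━━━━━━━━━━━┓                 ┃     
ewer                   ┃                 ┃     
───────────────────────┨                 ┃     
       █   █     █   ██┃                 ┃     
██████ ███ █ █ ███ █ ██┃                 ┃     
 █   █ █   █ █     █ ██┃                 ┃     
 █ █ █ █ ███ ███████ ██┃━━━━━━━━━━━━━━━━━┛     
 █ █   █       █     ██┃                       
██ █████████████ ███ ██┃                       
 █ █             █ █ ██┃                       
 █ █ █████████████ █ ██┃                       
━━━━━━━━━━━━━━━━━━━━━━━┛                       
                                               
                                               


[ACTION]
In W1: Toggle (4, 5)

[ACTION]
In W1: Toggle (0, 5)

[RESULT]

   ┃   ..┃      ▼12345678901             ┃     
   ┃   ..┃  Bass··█·████···█             ┃     
   ┃   ..┃ HiHat█████······█             ┃     
   ┃   ..┃   Tom·█······█···             ┃     
   ┃   ..┃  Clap█·█······█·█             ┃     
   ┗━━━━━┃ Snare····█····█·█             ┃     
━━━━━━━━━━━━━━━━━━━━━━━┓                 ┃     
ewer                   ┃                 ┃     
───────────────────────┨                 ┃     
       █   █     █   ██┃                 ┃     
██████ ███ █ █ ███ █ ██┃                 ┃     
 █   █ █   █ █     █ ██┃                 ┃     
 █ █ █ █ ███ ███████ ██┃━━━━━━━━━━━━━━━━━┛     
 █ █   █       █     ██┃                       
██ █████████████ ███ ██┃                       
 █ █             █ █ ██┃                       
 █ █ █████████████ █ ██┃                       
━━━━━━━━━━━━━━━━━━━━━━━┛                       
                                               
                                               


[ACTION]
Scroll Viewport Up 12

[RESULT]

                                               
                                               
   ┏━━━━━━━━━━━━━━━━━━━━━━━━━━━━━━━━━━━━┓      
   ┃ MapN┏━━━━━━━━━━━━━━━━━━━━━━━━━━━━━━━┓     
   ┠─────┃ MusicSequencer                ┃     
   ┃   ..┠───────────────────────────────┨     
   ┃   ..┃      ▼12345678901             ┃     
   ┃   ..┃  Bass··█·████···█             ┃     
   ┃   ..┃ HiHat█████······█             ┃     
   ┃   ..┃   Tom·█······█···             ┃     
   ┃   ..┃  Clap█·█······█·█             ┃     
   ┗━━━━━┃ Snare····█····█·█             ┃     
━━━━━━━━━━━━━━━━━━━━━━━┓                 ┃     
ewer                   ┃                 ┃     
───────────────────────┨                 ┃     
       █   █     █   ██┃                 ┃     
██████ ███ █ █ ███ █ ██┃                 ┃     
 █   █ █   █ █     █ ██┃                 ┃     
 █ █ █ █ ███ ███████ ██┃━━━━━━━━━━━━━━━━━┛     
 █ █   █       █     ██┃                       


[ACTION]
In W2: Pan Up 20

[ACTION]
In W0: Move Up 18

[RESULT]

                                               
                                               
   ┏━━━━━━━━━━━━━━━━━━━━━━━━━━━━━━━━━━━━┓      
   ┃ MapN┏━━━━━━━━━━━━━━━━━━━━━━━━━━━━━━━┓     
   ┠─────┃ MusicSequencer                ┃     
   ┃     ┠───────────────────────────────┨     
   ┃     ┃      ▼12345678901             ┃     
   ┃     ┃  Bass··█·████···█             ┃     
   ┃   ..┃ HiHat█████······█             ┃     
   ┃   ..┃   Tom·█······█···             ┃     
   ┃   ..┃  Clap█·█······█·█             ┃     
   ┗━━━━━┃ Snare····█····█·█             ┃     
━━━━━━━━━━━━━━━━━━━━━━━┓                 ┃     
ewer                   ┃                 ┃     
───────────────────────┨                 ┃     
       █   █     █   ██┃                 ┃     
██████ ███ █ █ ███ █ ██┃                 ┃     
 █   █ █   █ █     █ ██┃                 ┃     
 █ █ █ █ ███ ███████ ██┃━━━━━━━━━━━━━━━━━┛     
 █ █   █       █     ██┃                       
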